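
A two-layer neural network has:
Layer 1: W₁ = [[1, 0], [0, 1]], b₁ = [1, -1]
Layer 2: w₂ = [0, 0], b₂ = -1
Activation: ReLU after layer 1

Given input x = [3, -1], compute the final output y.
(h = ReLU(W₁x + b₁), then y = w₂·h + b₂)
y = -1

Layer 1 pre-activation: z₁ = [4, -2]
After ReLU: h = [4, 0]
Layer 2 output: y = 0×4 + 0×0 + -1 = -1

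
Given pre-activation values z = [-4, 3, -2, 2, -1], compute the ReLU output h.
h = [0, 3, 0, 2, 0]

ReLU applied element-wise: max(0,-4)=0, max(0,3)=3, max(0,-2)=0, max(0,2)=2, max(0,-1)=0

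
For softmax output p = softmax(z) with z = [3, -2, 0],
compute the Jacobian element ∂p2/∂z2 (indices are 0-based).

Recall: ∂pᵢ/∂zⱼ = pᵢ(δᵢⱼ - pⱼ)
∂p2/∂z2 = 0.0449

p = softmax(z) = [0.9465, 0.006377, 0.04712]
p2 = 0.04712

∂p2/∂z2 = p2(1 - p2) = 0.04712 × (1 - 0.04712) = 0.0449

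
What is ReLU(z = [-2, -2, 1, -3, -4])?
h = [0, 0, 1, 0, 0]

ReLU applied element-wise: max(0,-2)=0, max(0,-2)=0, max(0,1)=1, max(0,-3)=0, max(0,-4)=0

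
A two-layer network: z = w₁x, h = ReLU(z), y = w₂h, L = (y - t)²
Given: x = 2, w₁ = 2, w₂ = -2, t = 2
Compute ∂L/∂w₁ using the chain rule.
∂L/∂w₁ = 80

Forward pass:
z = w₁x = 2×2 = 4
h = ReLU(4) = 4
y = w₂h = -2×4 = -8

Backward pass:
∂L/∂y = 2(y - t) = 2(-8 - 2) = -20
∂y/∂h = w₂ = -2
∂h/∂z = 1 (ReLU derivative)
∂z/∂w₁ = x = 2

∂L/∂w₁ = -20 × -2 × 1 × 2 = 80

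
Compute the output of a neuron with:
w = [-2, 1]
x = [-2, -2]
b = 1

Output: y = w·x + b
y = 3

y = (-2)(-2) + (1)(-2) + 1 = 3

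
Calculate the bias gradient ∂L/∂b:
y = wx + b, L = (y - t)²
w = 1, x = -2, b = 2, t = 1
∂L/∂b = -2

y = wx + b = (1)(-2) + 2 = 0
∂L/∂y = 2(y - t) = 2(0 - 1) = -2
∂y/∂b = 1
∂L/∂b = ∂L/∂y · ∂y/∂b = -2 × 1 = -2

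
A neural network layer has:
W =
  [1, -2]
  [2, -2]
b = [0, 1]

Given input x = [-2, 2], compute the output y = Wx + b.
y = [-6, -7]

Wx = [1×-2 + -2×2, 2×-2 + -2×2]
   = [-6, -8]
y = Wx + b = [-6 + 0, -8 + 1] = [-6, -7]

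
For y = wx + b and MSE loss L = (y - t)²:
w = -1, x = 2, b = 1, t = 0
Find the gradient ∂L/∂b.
∂L/∂b = -2

y = wx + b = (-1)(2) + 1 = -1
∂L/∂y = 2(y - t) = 2(-1 - 0) = -2
∂y/∂b = 1
∂L/∂b = ∂L/∂y · ∂y/∂b = -2 × 1 = -2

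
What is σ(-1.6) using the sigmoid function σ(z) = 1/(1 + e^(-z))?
0.168

sigmoid(-1.6) = 1/(1 + e^(1.6)) = 1/(1 + 4.953) = 0.168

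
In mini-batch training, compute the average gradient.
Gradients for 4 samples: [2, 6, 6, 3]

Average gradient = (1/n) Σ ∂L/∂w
Average gradient = 4.25

Average = (1/4)(2 + 6 + 6 + 3) = 17/4 = 4.25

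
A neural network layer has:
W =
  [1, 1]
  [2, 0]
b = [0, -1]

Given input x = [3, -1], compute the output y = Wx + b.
y = [2, 5]

Wx = [1×3 + 1×-1, 2×3 + 0×-1]
   = [2, 6]
y = Wx + b = [2 + 0, 6 + -1] = [2, 5]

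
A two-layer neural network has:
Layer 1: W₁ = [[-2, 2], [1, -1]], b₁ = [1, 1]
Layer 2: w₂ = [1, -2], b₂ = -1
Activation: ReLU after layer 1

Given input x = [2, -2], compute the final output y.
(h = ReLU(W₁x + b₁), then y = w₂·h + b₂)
y = -11

Layer 1 pre-activation: z₁ = [-7, 5]
After ReLU: h = [0, 5]
Layer 2 output: y = 1×0 + -2×5 + -1 = -11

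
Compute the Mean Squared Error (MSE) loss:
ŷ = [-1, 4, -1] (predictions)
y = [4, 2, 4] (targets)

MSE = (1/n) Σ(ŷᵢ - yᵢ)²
MSE = 18

MSE = (1/3)((-1-4)² + (4-2)² + (-1-4)²) = (1/3)(25 + 4 + 25) = 18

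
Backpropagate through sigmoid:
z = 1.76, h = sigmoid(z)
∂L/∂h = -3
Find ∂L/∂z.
∂L/∂z = -0.3757

σ(1.76) = 0.8532
σ'(1.76) = σ(1.76)(1 - σ(1.76)) = 0.8532 × 0.1468 = 0.1252
∂L/∂z = ∂L/∂h · σ'(z) = -3 × 0.1252 = -0.3757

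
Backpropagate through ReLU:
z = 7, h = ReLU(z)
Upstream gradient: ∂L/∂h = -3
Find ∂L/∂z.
∂L/∂z = -3

h = ReLU(7) = 7
Since z > 0: ∂h/∂z = 1
∂L/∂z = ∂L/∂h · ∂h/∂z = -3 × 1 = -3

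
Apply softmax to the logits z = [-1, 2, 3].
p = [0.0132, 0.2654, 0.7214]

exp(z) = [0.3679, 7.389, 20.09]
Sum = 27.84
p = [0.0132, 0.2654, 0.7214]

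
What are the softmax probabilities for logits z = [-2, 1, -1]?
p = [0.042, 0.8438, 0.1142]

exp(z) = [0.1353, 2.718, 0.3679]
Sum = 3.221
p = [0.042, 0.8438, 0.1142]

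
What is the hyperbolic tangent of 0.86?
0.6963

tanh(0.86) = (e^(0.86) - e^(-0.86))/(e^(0.86) + e^(-0.86)) = 0.6963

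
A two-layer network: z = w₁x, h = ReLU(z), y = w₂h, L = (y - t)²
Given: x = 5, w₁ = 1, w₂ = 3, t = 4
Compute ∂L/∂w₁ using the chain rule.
∂L/∂w₁ = 330

Forward pass:
z = w₁x = 1×5 = 5
h = ReLU(5) = 5
y = w₂h = 3×5 = 15

Backward pass:
∂L/∂y = 2(y - t) = 2(15 - 4) = 22
∂y/∂h = w₂ = 3
∂h/∂z = 1 (ReLU derivative)
∂z/∂w₁ = x = 5

∂L/∂w₁ = 22 × 3 × 1 × 5 = 330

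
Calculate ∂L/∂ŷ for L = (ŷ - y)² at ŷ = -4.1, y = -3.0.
∂L/∂ŷ = -2.2

∂L/∂ŷ = 2(ŷ - y) = 2(-4.1 - -3.0) = 2(-1.1) = -2.2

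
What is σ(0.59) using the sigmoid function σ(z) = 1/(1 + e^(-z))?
0.6434

sigmoid(0.59) = 1/(1 + e^(-0.59)) = 1/(1 + 0.5543) = 0.6434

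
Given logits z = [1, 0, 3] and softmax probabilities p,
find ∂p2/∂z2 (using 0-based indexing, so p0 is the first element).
∂p2/∂z2 = 0.1318

p = softmax(z) = [0.1142, 0.04201, 0.8438]
p2 = 0.8438

∂p2/∂z2 = p2(1 - p2) = 0.8438 × (1 - 0.8438) = 0.1318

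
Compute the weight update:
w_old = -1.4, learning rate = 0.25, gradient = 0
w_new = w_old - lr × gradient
w_new = -1.4

w_new = w - η·∂L/∂w = -1.4 - 0.25×(0) = -1.4 - (0) = -1.4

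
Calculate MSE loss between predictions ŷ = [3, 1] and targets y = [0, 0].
MSE = 5

MSE = (1/2)((3-0)² + (1-0)²) = (1/2)(9 + 1) = 5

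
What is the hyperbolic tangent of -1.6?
-0.9217

tanh(-1.6) = (e^(-1.6) - e^(1.6))/(e^(-1.6) + e^(1.6)) = -0.9217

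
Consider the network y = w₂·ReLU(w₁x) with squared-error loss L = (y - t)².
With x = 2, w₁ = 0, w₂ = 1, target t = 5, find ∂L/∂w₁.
∂L/∂w₁ = 0

Forward pass:
z = w₁x = 0×2 = 0
h = ReLU(0) = 0
y = w₂h = 1×0 = 0

Backward pass:
∂L/∂y = 2(y - t) = 2(0 - 5) = -10
∂y/∂h = w₂ = 1
∂h/∂z = 0 (ReLU derivative)
∂z/∂w₁ = x = 2

∂L/∂w₁ = -10 × 1 × 0 × 2 = 0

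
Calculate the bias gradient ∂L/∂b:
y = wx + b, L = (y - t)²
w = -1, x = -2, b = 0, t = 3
∂L/∂b = -2

y = wx + b = (-1)(-2) + 0 = 2
∂L/∂y = 2(y - t) = 2(2 - 3) = -2
∂y/∂b = 1
∂L/∂b = ∂L/∂y · ∂y/∂b = -2 × 1 = -2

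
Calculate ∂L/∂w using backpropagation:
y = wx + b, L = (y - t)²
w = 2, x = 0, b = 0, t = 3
∂L/∂w = 0

y = wx + b = (2)(0) + 0 = 0
∂L/∂y = 2(y - t) = 2(0 - 3) = -6
∂y/∂w = x = 0
∂L/∂w = ∂L/∂y · ∂y/∂w = -6 × 0 = 0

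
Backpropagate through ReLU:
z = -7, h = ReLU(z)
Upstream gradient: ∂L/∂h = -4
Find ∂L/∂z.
∂L/∂z = 0

h = ReLU(-7) = 0
Since z < 0: ∂h/∂z = 0
∂L/∂z = ∂L/∂h · ∂h/∂z = -4 × 0 = 0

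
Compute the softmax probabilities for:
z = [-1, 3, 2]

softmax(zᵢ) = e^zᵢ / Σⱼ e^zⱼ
p = [0.0132, 0.7214, 0.2654]

exp(z) = [0.3679, 20.09, 7.389]
Sum = 27.84
p = [0.0132, 0.7214, 0.2654]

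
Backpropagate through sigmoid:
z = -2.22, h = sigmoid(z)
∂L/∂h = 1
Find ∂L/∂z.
∂L/∂z = 0.08837

σ(-2.22) = 0.09797
σ'(-2.22) = σ(-2.22)(1 - σ(-2.22)) = 0.09797 × 0.902 = 0.08837
∂L/∂z = ∂L/∂h · σ'(z) = 1 × 0.08837 = 0.08837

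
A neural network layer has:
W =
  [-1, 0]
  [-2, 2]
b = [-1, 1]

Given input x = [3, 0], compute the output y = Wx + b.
y = [-4, -5]

Wx = [-1×3 + 0×0, -2×3 + 2×0]
   = [-3, -6]
y = Wx + b = [-3 + -1, -6 + 1] = [-4, -5]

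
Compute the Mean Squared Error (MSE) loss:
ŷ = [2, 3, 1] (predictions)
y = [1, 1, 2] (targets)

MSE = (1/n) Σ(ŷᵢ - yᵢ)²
MSE = 2

MSE = (1/3)((2-1)² + (3-1)² + (1-2)²) = (1/3)(1 + 4 + 1) = 2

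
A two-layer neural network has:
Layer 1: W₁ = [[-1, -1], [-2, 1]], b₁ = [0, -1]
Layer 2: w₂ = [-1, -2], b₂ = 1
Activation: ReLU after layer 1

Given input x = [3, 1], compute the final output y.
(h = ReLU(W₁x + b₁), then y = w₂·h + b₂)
y = 1

Layer 1 pre-activation: z₁ = [-4, -6]
After ReLU: h = [0, 0]
Layer 2 output: y = -1×0 + -2×0 + 1 = 1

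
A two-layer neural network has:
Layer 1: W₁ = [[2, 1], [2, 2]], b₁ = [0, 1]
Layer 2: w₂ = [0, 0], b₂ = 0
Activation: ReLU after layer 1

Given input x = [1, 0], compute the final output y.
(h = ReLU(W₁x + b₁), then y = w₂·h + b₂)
y = 0

Layer 1 pre-activation: z₁ = [2, 3]
After ReLU: h = [2, 3]
Layer 2 output: y = 0×2 + 0×3 + 0 = 0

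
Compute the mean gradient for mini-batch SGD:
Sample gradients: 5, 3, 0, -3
Average gradient = 1.25

Average = (1/4)(5 + 3 + 0 + -3) = 5/4 = 1.25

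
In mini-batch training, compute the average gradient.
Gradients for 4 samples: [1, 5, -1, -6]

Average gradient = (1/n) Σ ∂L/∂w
Average gradient = -0.25

Average = (1/4)(1 + 5 + -1 + -6) = -1/4 = -0.25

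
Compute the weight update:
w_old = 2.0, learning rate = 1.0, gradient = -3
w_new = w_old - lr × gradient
w_new = 5

w_new = w - η·∂L/∂w = 2.0 - 1.0×(-3) = 2.0 - (-3) = 5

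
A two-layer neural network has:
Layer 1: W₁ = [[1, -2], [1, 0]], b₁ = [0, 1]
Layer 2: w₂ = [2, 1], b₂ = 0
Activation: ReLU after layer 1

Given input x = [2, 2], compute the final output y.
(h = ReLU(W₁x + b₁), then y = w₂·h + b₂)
y = 3

Layer 1 pre-activation: z₁ = [-2, 3]
After ReLU: h = [0, 3]
Layer 2 output: y = 2×0 + 1×3 + 0 = 3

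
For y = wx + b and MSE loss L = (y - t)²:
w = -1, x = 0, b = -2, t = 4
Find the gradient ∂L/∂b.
∂L/∂b = -12

y = wx + b = (-1)(0) + -2 = -2
∂L/∂y = 2(y - t) = 2(-2 - 4) = -12
∂y/∂b = 1
∂L/∂b = ∂L/∂y · ∂y/∂b = -12 × 1 = -12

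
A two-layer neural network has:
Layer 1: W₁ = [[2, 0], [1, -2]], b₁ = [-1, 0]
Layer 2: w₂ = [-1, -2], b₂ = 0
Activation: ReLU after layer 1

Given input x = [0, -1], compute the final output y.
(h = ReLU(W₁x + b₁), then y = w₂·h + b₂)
y = -4

Layer 1 pre-activation: z₁ = [-1, 2]
After ReLU: h = [0, 2]
Layer 2 output: y = -1×0 + -2×2 + 0 = -4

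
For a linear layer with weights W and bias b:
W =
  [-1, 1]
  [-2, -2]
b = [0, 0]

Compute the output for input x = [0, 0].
y = [0, 0]

Wx = [-1×0 + 1×0, -2×0 + -2×0]
   = [0, 0]
y = Wx + b = [0 + 0, 0 + 0] = [0, 0]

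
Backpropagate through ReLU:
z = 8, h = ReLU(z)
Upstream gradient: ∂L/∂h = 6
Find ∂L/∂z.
∂L/∂z = 6

h = ReLU(8) = 8
Since z > 0: ∂h/∂z = 1
∂L/∂z = ∂L/∂h · ∂h/∂z = 6 × 1 = 6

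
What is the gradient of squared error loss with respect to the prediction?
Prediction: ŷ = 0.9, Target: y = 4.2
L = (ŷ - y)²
∂L/∂ŷ = -6.6

∂L/∂ŷ = 2(ŷ - y) = 2(0.9 - 4.2) = 2(-3.3) = -6.6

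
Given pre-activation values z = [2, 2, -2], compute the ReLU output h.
h = [2, 2, 0]

ReLU applied element-wise: max(0,2)=2, max(0,2)=2, max(0,-2)=0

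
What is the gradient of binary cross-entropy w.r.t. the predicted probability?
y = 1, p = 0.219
∂L/∂p = -4.566

∂L/∂p = -y/p + (1-y)/(1-p) = -1/0.219 + 0 = -4.566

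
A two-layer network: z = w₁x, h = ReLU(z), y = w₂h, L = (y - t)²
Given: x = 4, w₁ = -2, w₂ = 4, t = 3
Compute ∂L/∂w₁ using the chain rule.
∂L/∂w₁ = 0

Forward pass:
z = w₁x = -2×4 = -8
h = ReLU(-8) = 0
y = w₂h = 4×0 = 0

Backward pass:
∂L/∂y = 2(y - t) = 2(0 - 3) = -6
∂y/∂h = w₂ = 4
∂h/∂z = 0 (ReLU derivative)
∂z/∂w₁ = x = 4

∂L/∂w₁ = -6 × 4 × 0 × 4 = 0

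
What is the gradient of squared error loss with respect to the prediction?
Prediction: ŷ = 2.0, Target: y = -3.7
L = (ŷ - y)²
∂L/∂ŷ = 11.4

∂L/∂ŷ = 2(ŷ - y) = 2(2.0 - -3.7) = 2(5.7) = 11.4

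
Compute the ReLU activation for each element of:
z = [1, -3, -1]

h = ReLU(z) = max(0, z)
h = [1, 0, 0]

ReLU applied element-wise: max(0,1)=1, max(0,-3)=0, max(0,-1)=0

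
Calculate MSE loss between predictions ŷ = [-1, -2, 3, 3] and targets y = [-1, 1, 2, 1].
MSE = 3.5

MSE = (1/4)((-1--1)² + (-2-1)² + (3-2)² + (3-1)²) = (1/4)(0 + 9 + 1 + 4) = 3.5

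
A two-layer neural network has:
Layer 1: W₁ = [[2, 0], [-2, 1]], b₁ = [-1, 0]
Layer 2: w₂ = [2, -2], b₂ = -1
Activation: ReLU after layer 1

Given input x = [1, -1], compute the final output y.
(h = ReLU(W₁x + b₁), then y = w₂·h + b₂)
y = 1

Layer 1 pre-activation: z₁ = [1, -3]
After ReLU: h = [1, 0]
Layer 2 output: y = 2×1 + -2×0 + -1 = 1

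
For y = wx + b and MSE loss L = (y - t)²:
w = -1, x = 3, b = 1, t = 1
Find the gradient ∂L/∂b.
∂L/∂b = -6

y = wx + b = (-1)(3) + 1 = -2
∂L/∂y = 2(y - t) = 2(-2 - 1) = -6
∂y/∂b = 1
∂L/∂b = ∂L/∂y · ∂y/∂b = -6 × 1 = -6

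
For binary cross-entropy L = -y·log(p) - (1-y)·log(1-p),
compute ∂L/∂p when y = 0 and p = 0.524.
∂L/∂p = 2.101

∂L/∂p = -y/p + (1-y)/(1-p) = 0 + 1/0.476 = 2.101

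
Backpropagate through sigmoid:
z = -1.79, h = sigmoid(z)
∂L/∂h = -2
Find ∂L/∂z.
∂L/∂z = -0.2452

σ(-1.79) = 0.1431
σ'(-1.79) = σ(-1.79)(1 - σ(-1.79)) = 0.1431 × 0.8569 = 0.1226
∂L/∂z = ∂L/∂h · σ'(z) = -2 × 0.1226 = -0.2452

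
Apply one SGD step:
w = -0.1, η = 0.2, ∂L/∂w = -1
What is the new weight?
w_new = 0.1

w_new = w - η·∂L/∂w = -0.1 - 0.2×(-1) = -0.1 - (-0.2) = 0.1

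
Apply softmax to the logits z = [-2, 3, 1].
p = [0.0059, 0.8756, 0.1185]

exp(z) = [0.1353, 20.09, 2.718]
Sum = 22.94
p = [0.0059, 0.8756, 0.1185]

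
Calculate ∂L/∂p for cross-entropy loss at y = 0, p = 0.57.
∂L/∂p = 2.326

∂L/∂p = -y/p + (1-y)/(1-p) = 0 + 1/0.43 = 2.326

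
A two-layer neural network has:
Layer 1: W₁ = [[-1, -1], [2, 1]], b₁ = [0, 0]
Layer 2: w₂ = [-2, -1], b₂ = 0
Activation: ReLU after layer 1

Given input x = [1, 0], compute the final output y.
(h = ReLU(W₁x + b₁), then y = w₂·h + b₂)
y = -2

Layer 1 pre-activation: z₁ = [-1, 2]
After ReLU: h = [0, 2]
Layer 2 output: y = -2×0 + -1×2 + 0 = -2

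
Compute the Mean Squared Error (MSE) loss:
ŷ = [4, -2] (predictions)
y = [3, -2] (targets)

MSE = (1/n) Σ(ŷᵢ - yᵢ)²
MSE = 0.5

MSE = (1/2)((4-3)² + (-2--2)²) = (1/2)(1 + 0) = 0.5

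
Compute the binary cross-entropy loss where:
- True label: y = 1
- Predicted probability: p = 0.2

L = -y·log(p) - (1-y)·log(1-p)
L = 1.609

L = -1·log(0.2) - 0·log(0.8) = -log(0.2) = 1.609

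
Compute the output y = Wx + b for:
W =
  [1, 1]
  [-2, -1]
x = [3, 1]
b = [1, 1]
y = [5, -6]

Wx = [1×3 + 1×1, -2×3 + -1×1]
   = [4, -7]
y = Wx + b = [4 + 1, -7 + 1] = [5, -6]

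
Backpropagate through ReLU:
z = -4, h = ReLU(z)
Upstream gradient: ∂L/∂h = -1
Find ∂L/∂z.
∂L/∂z = 0

h = ReLU(-4) = 0
Since z < 0: ∂h/∂z = 0
∂L/∂z = ∂L/∂h · ∂h/∂z = -1 × 0 = 0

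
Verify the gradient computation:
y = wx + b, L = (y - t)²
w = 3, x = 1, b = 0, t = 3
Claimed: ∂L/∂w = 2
Incorrect

y = (3)(1) + 0 = 3
∂L/∂y = 2(y - t) = 2(3 - 3) = 0
∂y/∂w = x = 1
∂L/∂w = 0 × 1 = 0

Claimed value: 2
Incorrect: The correct gradient is 0.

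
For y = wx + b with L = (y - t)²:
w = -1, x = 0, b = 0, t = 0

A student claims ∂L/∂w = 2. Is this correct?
Incorrect

y = (-1)(0) + 0 = 0
∂L/∂y = 2(y - t) = 2(0 - 0) = 0
∂y/∂w = x = 0
∂L/∂w = 0 × 0 = 0

Claimed value: 2
Incorrect: The correct gradient is 0.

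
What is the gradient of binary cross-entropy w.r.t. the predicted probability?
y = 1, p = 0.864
∂L/∂p = -1.157

∂L/∂p = -y/p + (1-y)/(1-p) = -1/0.864 + 0 = -1.157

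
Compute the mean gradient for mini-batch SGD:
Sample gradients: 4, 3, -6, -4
Average gradient = -0.75

Average = (1/4)(4 + 3 + -6 + -4) = -3/4 = -0.75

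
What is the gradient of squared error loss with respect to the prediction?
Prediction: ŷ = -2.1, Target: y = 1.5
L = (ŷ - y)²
∂L/∂ŷ = -7.2

∂L/∂ŷ = 2(ŷ - y) = 2(-2.1 - 1.5) = 2(-3.6) = -7.2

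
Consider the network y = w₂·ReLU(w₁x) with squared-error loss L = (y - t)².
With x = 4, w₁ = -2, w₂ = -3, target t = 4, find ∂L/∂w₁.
∂L/∂w₁ = 0

Forward pass:
z = w₁x = -2×4 = -8
h = ReLU(-8) = 0
y = w₂h = -3×0 = 0

Backward pass:
∂L/∂y = 2(y - t) = 2(0 - 4) = -8
∂y/∂h = w₂ = -3
∂h/∂z = 0 (ReLU derivative)
∂z/∂w₁ = x = 4

∂L/∂w₁ = -8 × -3 × 0 × 4 = 0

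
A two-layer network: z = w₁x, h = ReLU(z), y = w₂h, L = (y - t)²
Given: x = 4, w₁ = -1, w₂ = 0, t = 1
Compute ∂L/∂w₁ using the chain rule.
∂L/∂w₁ = 0

Forward pass:
z = w₁x = -1×4 = -4
h = ReLU(-4) = 0
y = w₂h = 0×0 = 0

Backward pass:
∂L/∂y = 2(y - t) = 2(0 - 1) = -2
∂y/∂h = w₂ = 0
∂h/∂z = 0 (ReLU derivative)
∂z/∂w₁ = x = 4

∂L/∂w₁ = -2 × 0 × 0 × 4 = 0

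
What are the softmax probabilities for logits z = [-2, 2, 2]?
p = [0.0091, 0.4955, 0.4955]

exp(z) = [0.1353, 7.389, 7.389]
Sum = 14.91
p = [0.0091, 0.4955, 0.4955]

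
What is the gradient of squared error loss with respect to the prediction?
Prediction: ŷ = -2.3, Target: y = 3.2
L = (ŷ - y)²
∂L/∂ŷ = -11.0

∂L/∂ŷ = 2(ŷ - y) = 2(-2.3 - 3.2) = 2(-5.5) = -11.0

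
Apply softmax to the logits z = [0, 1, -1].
p = [0.2447, 0.6652, 0.09]

exp(z) = [1, 2.718, 0.3679]
Sum = 4.086
p = [0.2447, 0.6652, 0.09]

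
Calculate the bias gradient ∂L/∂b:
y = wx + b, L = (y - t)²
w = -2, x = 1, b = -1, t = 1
∂L/∂b = -8

y = wx + b = (-2)(1) + -1 = -3
∂L/∂y = 2(y - t) = 2(-3 - 1) = -8
∂y/∂b = 1
∂L/∂b = ∂L/∂y · ∂y/∂b = -8 × 1 = -8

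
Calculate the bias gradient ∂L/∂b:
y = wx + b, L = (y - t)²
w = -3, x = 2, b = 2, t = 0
∂L/∂b = -8

y = wx + b = (-3)(2) + 2 = -4
∂L/∂y = 2(y - t) = 2(-4 - 0) = -8
∂y/∂b = 1
∂L/∂b = ∂L/∂y · ∂y/∂b = -8 × 1 = -8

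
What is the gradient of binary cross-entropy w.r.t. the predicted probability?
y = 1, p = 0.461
∂L/∂p = -2.169

∂L/∂p = -y/p + (1-y)/(1-p) = -1/0.461 + 0 = -2.169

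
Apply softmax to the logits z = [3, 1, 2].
p = [0.6652, 0.09, 0.2447]

exp(z) = [20.09, 2.718, 7.389]
Sum = 30.19
p = [0.6652, 0.09, 0.2447]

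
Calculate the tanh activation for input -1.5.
-0.9051

tanh(-1.5) = (e^(-1.5) - e^(1.5))/(e^(-1.5) + e^(1.5)) = -0.9051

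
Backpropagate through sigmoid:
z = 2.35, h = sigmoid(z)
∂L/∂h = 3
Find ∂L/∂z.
∂L/∂z = 0.2385

σ(2.35) = 0.9129
σ'(2.35) = σ(2.35)(1 - σ(2.35)) = 0.9129 × 0.08707 = 0.07949
∂L/∂z = ∂L/∂h · σ'(z) = 3 × 0.07949 = 0.2385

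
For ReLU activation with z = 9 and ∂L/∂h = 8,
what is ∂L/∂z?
∂L/∂z = 8

h = ReLU(9) = 9
Since z > 0: ∂h/∂z = 1
∂L/∂z = ∂L/∂h · ∂h/∂z = 8 × 1 = 8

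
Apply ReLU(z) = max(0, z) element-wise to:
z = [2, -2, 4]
h = [2, 0, 4]

ReLU applied element-wise: max(0,2)=2, max(0,-2)=0, max(0,4)=4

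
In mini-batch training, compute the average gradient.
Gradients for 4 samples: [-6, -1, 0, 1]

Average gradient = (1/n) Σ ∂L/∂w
Average gradient = -1.5

Average = (1/4)(-6 + -1 + 0 + 1) = -6/4 = -1.5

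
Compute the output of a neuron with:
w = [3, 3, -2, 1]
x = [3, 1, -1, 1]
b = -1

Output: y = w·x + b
y = 14

y = (3)(3) + (3)(1) + (-2)(-1) + (1)(1) + -1 = 14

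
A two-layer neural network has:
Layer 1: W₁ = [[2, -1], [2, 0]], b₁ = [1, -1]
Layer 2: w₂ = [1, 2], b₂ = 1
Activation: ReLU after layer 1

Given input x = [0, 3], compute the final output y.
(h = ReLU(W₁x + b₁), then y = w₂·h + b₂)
y = 1

Layer 1 pre-activation: z₁ = [-2, -1]
After ReLU: h = [0, 0]
Layer 2 output: y = 1×0 + 2×0 + 1 = 1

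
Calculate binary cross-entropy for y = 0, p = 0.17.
L = 0.1863

L = -0·log(0.17) - 1·log(0.83) = -log(0.83) = 0.1863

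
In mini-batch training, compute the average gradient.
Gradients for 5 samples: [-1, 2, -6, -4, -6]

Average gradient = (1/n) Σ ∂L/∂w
Average gradient = -3

Average = (1/5)(-1 + 2 + -6 + -4 + -6) = -15/5 = -3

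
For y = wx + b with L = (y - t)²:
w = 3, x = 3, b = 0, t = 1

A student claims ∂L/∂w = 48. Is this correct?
Correct

y = (3)(3) + 0 = 9
∂L/∂y = 2(y - t) = 2(9 - 1) = 16
∂y/∂w = x = 3
∂L/∂w = 16 × 3 = 48

Claimed value: 48
Correct: The correct gradient is 48.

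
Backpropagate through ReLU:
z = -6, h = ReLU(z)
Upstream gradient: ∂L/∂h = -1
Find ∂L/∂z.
∂L/∂z = 0

h = ReLU(-6) = 0
Since z < 0: ∂h/∂z = 0
∂L/∂z = ∂L/∂h · ∂h/∂z = -1 × 0 = 0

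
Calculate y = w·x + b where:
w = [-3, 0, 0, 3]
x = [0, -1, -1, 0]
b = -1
y = -1

y = (-3)(0) + (0)(-1) + (0)(-1) + (3)(0) + -1 = -1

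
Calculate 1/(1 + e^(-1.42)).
0.8053

sigmoid(1.42) = 1/(1 + e^(-1.42)) = 1/(1 + 0.2417) = 0.8053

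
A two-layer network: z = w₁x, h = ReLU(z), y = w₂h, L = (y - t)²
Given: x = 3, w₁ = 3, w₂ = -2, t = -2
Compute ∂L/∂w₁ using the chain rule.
∂L/∂w₁ = 192

Forward pass:
z = w₁x = 3×3 = 9
h = ReLU(9) = 9
y = w₂h = -2×9 = -18

Backward pass:
∂L/∂y = 2(y - t) = 2(-18 - -2) = -32
∂y/∂h = w₂ = -2
∂h/∂z = 1 (ReLU derivative)
∂z/∂w₁ = x = 3

∂L/∂w₁ = -32 × -2 × 1 × 3 = 192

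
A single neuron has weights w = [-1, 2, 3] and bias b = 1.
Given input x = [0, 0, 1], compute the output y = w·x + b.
y = 4

y = (-1)(0) + (2)(0) + (3)(1) + 1 = 4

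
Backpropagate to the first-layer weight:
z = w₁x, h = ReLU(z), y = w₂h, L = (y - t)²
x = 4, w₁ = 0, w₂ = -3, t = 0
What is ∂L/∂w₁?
∂L/∂w₁ = 0

Forward pass:
z = w₁x = 0×4 = 0
h = ReLU(0) = 0
y = w₂h = -3×0 = 0

Backward pass:
∂L/∂y = 2(y - t) = 2(0 - 0) = 0
∂y/∂h = w₂ = -3
∂h/∂z = 0 (ReLU derivative)
∂z/∂w₁ = x = 4

∂L/∂w₁ = 0 × -3 × 0 × 4 = 0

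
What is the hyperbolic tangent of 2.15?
0.9732

tanh(2.15) = (e^(2.15) - e^(-2.15))/(e^(2.15) + e^(-2.15)) = 0.9732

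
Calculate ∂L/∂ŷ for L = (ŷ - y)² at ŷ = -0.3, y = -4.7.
∂L/∂ŷ = 8.8

∂L/∂ŷ = 2(ŷ - y) = 2(-0.3 - -4.7) = 2(4.4) = 8.8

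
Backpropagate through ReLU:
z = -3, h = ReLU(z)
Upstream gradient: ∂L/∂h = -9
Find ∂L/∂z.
∂L/∂z = 0

h = ReLU(-3) = 0
Since z < 0: ∂h/∂z = 0
∂L/∂z = ∂L/∂h · ∂h/∂z = -9 × 0 = 0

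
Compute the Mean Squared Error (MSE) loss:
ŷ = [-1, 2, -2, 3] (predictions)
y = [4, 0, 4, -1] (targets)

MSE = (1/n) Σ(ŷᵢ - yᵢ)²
MSE = 20.25

MSE = (1/4)((-1-4)² + (2-0)² + (-2-4)² + (3--1)²) = (1/4)(25 + 4 + 36 + 16) = 20.25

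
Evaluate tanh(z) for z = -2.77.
-0.9922

tanh(-2.77) = (e^(-2.77) - e^(2.77))/(e^(-2.77) + e^(2.77)) = -0.9922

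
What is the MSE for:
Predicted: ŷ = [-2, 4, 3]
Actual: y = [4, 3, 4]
MSE = 12.67

MSE = (1/3)((-2-4)² + (4-3)² + (3-4)²) = (1/3)(36 + 1 + 1) = 12.67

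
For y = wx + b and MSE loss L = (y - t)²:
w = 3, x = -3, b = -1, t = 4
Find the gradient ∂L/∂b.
∂L/∂b = -28

y = wx + b = (3)(-3) + -1 = -10
∂L/∂y = 2(y - t) = 2(-10 - 4) = -28
∂y/∂b = 1
∂L/∂b = ∂L/∂y · ∂y/∂b = -28 × 1 = -28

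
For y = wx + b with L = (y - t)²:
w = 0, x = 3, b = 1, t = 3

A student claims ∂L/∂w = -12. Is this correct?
Correct

y = (0)(3) + 1 = 1
∂L/∂y = 2(y - t) = 2(1 - 3) = -4
∂y/∂w = x = 3
∂L/∂w = -4 × 3 = -12

Claimed value: -12
Correct: The correct gradient is -12.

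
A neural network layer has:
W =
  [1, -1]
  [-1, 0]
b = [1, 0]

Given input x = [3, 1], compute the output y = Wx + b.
y = [3, -3]

Wx = [1×3 + -1×1, -1×3 + 0×1]
   = [2, -3]
y = Wx + b = [2 + 1, -3 + 0] = [3, -3]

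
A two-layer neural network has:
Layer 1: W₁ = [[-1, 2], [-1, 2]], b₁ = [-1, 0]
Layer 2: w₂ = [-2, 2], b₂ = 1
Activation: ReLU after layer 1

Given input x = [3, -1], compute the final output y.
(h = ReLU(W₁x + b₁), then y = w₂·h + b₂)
y = 1

Layer 1 pre-activation: z₁ = [-6, -5]
After ReLU: h = [0, 0]
Layer 2 output: y = -2×0 + 2×0 + 1 = 1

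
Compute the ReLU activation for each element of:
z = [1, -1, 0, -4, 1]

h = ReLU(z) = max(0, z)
h = [1, 0, 0, 0, 1]

ReLU applied element-wise: max(0,1)=1, max(0,-1)=0, max(0,0)=0, max(0,-4)=0, max(0,1)=1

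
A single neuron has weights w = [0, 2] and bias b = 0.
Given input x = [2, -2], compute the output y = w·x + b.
y = -4

y = (0)(2) + (2)(-2) + 0 = -4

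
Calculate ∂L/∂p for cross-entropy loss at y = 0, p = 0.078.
∂L/∂p = 1.085

∂L/∂p = -y/p + (1-y)/(1-p) = 0 + 1/0.922 = 1.085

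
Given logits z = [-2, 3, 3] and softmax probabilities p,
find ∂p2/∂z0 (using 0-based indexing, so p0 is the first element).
∂p2/∂z0 = -0.001673

p = softmax(z) = [0.003358, 0.4983, 0.4983]
p2 = 0.4983, p0 = 0.003358

∂p2/∂z0 = -p2 × p0 = -0.4983 × 0.003358 = -0.001673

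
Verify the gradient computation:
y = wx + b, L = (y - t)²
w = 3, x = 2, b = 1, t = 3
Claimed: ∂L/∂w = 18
Incorrect

y = (3)(2) + 1 = 7
∂L/∂y = 2(y - t) = 2(7 - 3) = 8
∂y/∂w = x = 2
∂L/∂w = 8 × 2 = 16

Claimed value: 18
Incorrect: The correct gradient is 16.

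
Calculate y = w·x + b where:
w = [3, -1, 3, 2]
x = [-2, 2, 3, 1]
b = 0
y = 3

y = (3)(-2) + (-1)(2) + (3)(3) + (2)(1) + 0 = 3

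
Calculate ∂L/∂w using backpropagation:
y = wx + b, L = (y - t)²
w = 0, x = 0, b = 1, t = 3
∂L/∂w = 0

y = wx + b = (0)(0) + 1 = 1
∂L/∂y = 2(y - t) = 2(1 - 3) = -4
∂y/∂w = x = 0
∂L/∂w = ∂L/∂y · ∂y/∂w = -4 × 0 = 0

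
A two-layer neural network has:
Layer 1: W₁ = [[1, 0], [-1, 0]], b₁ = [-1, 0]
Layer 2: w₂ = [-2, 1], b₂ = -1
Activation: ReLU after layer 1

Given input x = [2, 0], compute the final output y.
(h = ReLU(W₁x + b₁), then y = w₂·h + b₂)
y = -3

Layer 1 pre-activation: z₁ = [1, -2]
After ReLU: h = [1, 0]
Layer 2 output: y = -2×1 + 1×0 + -1 = -3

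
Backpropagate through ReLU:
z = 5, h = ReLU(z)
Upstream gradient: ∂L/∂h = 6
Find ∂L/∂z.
∂L/∂z = 6

h = ReLU(5) = 5
Since z > 0: ∂h/∂z = 1
∂L/∂z = ∂L/∂h · ∂h/∂z = 6 × 1 = 6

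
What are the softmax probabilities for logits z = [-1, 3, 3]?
p = [0.0091, 0.4955, 0.4955]

exp(z) = [0.3679, 20.09, 20.09]
Sum = 40.54
p = [0.0091, 0.4955, 0.4955]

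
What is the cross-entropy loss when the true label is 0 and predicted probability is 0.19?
L = 0.2107

L = -0·log(0.19) - 1·log(0.81) = -log(0.81) = 0.2107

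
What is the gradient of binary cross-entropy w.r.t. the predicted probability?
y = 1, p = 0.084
∂L/∂p = -11.9

∂L/∂p = -y/p + (1-y)/(1-p) = -1/0.084 + 0 = -11.9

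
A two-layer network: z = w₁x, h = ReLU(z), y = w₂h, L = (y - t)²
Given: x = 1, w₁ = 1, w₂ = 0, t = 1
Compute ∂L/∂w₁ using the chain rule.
∂L/∂w₁ = 0

Forward pass:
z = w₁x = 1×1 = 1
h = ReLU(1) = 1
y = w₂h = 0×1 = 0

Backward pass:
∂L/∂y = 2(y - t) = 2(0 - 1) = -2
∂y/∂h = w₂ = 0
∂h/∂z = 1 (ReLU derivative)
∂z/∂w₁ = x = 1

∂L/∂w₁ = -2 × 0 × 1 × 1 = 0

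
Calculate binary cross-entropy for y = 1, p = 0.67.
L = 0.4005

L = -1·log(0.67) - 0·log(0.33) = -log(0.67) = 0.4005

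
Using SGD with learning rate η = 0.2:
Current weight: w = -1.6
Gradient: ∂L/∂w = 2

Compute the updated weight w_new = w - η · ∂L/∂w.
w_new = -2

w_new = w - η·∂L/∂w = -1.6 - 0.2×(2) = -1.6 - (0.4) = -2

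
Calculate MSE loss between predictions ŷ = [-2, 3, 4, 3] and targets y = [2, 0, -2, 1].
MSE = 16.25

MSE = (1/4)((-2-2)² + (3-0)² + (4--2)² + (3-1)²) = (1/4)(16 + 9 + 36 + 4) = 16.25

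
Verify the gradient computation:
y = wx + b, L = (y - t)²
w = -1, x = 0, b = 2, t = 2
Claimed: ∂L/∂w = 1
Incorrect

y = (-1)(0) + 2 = 2
∂L/∂y = 2(y - t) = 2(2 - 2) = 0
∂y/∂w = x = 0
∂L/∂w = 0 × 0 = 0

Claimed value: 1
Incorrect: The correct gradient is 0.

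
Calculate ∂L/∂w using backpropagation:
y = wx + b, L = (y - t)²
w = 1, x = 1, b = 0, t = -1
∂L/∂w = 4

y = wx + b = (1)(1) + 0 = 1
∂L/∂y = 2(y - t) = 2(1 - -1) = 4
∂y/∂w = x = 1
∂L/∂w = ∂L/∂y · ∂y/∂w = 4 × 1 = 4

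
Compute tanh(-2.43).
-0.9846

tanh(-2.43) = (e^(-2.43) - e^(2.43))/(e^(-2.43) + e^(2.43)) = -0.9846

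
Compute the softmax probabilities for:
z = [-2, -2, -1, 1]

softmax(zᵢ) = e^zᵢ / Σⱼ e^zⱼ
p = [0.0403, 0.0403, 0.1096, 0.8098]

exp(z) = [0.1353, 0.1353, 0.3679, 2.718]
Sum = 3.357
p = [0.0403, 0.0403, 0.1096, 0.8098]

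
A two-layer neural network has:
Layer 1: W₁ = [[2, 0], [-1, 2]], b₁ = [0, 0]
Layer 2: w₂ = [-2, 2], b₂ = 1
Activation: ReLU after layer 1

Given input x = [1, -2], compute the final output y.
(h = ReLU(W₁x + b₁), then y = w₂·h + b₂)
y = -3

Layer 1 pre-activation: z₁ = [2, -5]
After ReLU: h = [2, 0]
Layer 2 output: y = -2×2 + 2×0 + 1 = -3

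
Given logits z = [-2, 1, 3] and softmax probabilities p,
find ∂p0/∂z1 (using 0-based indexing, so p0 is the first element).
∂p0/∂z1 = -0.0006991

p = softmax(z) = [0.0059, 0.1185, 0.8756]
p0 = 0.0059, p1 = 0.1185

∂p0/∂z1 = -p0 × p1 = -0.0059 × 0.1185 = -0.0006991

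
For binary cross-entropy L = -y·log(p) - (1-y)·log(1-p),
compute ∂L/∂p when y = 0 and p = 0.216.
∂L/∂p = 1.276

∂L/∂p = -y/p + (1-y)/(1-p) = 0 + 1/0.784 = 1.276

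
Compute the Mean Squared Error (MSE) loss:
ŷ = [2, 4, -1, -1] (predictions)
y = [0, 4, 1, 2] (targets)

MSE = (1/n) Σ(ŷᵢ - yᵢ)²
MSE = 4.25

MSE = (1/4)((2-0)² + (4-4)² + (-1-1)² + (-1-2)²) = (1/4)(4 + 0 + 4 + 9) = 4.25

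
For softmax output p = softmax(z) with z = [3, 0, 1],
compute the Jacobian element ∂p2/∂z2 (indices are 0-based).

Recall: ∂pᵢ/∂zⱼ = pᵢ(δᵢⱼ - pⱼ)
∂p2/∂z2 = 0.1012

p = softmax(z) = [0.8438, 0.04201, 0.1142]
p2 = 0.1142

∂p2/∂z2 = p2(1 - p2) = 0.1142 × (1 - 0.1142) = 0.1012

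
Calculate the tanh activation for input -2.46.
-0.9855

tanh(-2.46) = (e^(-2.46) - e^(2.46))/(e^(-2.46) + e^(2.46)) = -0.9855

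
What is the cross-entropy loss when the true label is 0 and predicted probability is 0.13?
L = 0.1393

L = -0·log(0.13) - 1·log(0.87) = -log(0.87) = 0.1393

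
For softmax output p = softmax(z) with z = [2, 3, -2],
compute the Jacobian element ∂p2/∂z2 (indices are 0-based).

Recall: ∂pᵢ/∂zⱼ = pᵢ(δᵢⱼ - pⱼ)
∂p2/∂z2 = 0.004878

p = softmax(z) = [0.2676, 0.7275, 0.004902]
p2 = 0.004902

∂p2/∂z2 = p2(1 - p2) = 0.004902 × (1 - 0.004902) = 0.004878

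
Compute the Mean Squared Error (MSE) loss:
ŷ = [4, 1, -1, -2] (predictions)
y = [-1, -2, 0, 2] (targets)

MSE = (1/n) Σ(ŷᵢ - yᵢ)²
MSE = 12.75

MSE = (1/4)((4--1)² + (1--2)² + (-1-0)² + (-2-2)²) = (1/4)(25 + 9 + 1 + 16) = 12.75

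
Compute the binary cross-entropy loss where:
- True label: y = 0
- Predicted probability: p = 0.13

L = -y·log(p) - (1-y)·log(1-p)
L = 0.1393

L = -0·log(0.13) - 1·log(0.87) = -log(0.87) = 0.1393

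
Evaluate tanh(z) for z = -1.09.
-0.7969

tanh(-1.09) = (e^(-1.09) - e^(1.09))/(e^(-1.09) + e^(1.09)) = -0.7969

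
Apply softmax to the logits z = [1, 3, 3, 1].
p = [0.0596, 0.4404, 0.4404, 0.0596]

exp(z) = [2.718, 20.09, 20.09, 2.718]
Sum = 45.61
p = [0.0596, 0.4404, 0.4404, 0.0596]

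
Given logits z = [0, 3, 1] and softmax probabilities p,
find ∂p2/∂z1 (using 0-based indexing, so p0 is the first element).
∂p2/∂z1 = -0.09636

p = softmax(z) = [0.04201, 0.8438, 0.1142]
p2 = 0.1142, p1 = 0.8438

∂p2/∂z1 = -p2 × p1 = -0.1142 × 0.8438 = -0.09636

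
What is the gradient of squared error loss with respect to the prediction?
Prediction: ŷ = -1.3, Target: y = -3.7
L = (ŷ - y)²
∂L/∂ŷ = 4.8

∂L/∂ŷ = 2(ŷ - y) = 2(-1.3 - -3.7) = 2(2.4) = 4.8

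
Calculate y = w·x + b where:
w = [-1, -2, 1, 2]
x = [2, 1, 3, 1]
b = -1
y = 0

y = (-1)(2) + (-2)(1) + (1)(3) + (2)(1) + -1 = 0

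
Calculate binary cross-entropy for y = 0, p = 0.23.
L = 0.2614

L = -0·log(0.23) - 1·log(0.77) = -log(0.77) = 0.2614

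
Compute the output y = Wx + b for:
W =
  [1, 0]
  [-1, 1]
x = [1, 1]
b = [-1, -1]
y = [0, -1]

Wx = [1×1 + 0×1, -1×1 + 1×1]
   = [1, 0]
y = Wx + b = [1 + -1, 0 + -1] = [0, -1]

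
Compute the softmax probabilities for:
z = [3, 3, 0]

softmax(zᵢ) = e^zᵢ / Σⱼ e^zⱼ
p = [0.4879, 0.4879, 0.0243]

exp(z) = [20.09, 20.09, 1]
Sum = 41.17
p = [0.4879, 0.4879, 0.0243]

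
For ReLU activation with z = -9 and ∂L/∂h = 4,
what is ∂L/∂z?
∂L/∂z = 0

h = ReLU(-9) = 0
Since z < 0: ∂h/∂z = 0
∂L/∂z = ∂L/∂h · ∂h/∂z = 4 × 0 = 0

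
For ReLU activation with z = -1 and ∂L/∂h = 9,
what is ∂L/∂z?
∂L/∂z = 0

h = ReLU(-1) = 0
Since z < 0: ∂h/∂z = 0
∂L/∂z = ∂L/∂h · ∂h/∂z = 9 × 0 = 0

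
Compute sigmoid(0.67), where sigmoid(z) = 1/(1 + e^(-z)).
0.6615

sigmoid(0.67) = 1/(1 + e^(-0.67)) = 1/(1 + 0.5117) = 0.6615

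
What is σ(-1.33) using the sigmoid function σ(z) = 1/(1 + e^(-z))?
0.2092

sigmoid(-1.33) = 1/(1 + e^(1.33)) = 1/(1 + 3.781) = 0.2092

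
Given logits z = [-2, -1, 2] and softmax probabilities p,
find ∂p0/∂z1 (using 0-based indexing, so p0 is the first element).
∂p0/∂z1 = -0.0007993

p = softmax(z) = [0.01715, 0.04661, 0.9362]
p0 = 0.01715, p1 = 0.04661

∂p0/∂z1 = -p0 × p1 = -0.01715 × 0.04661 = -0.0007993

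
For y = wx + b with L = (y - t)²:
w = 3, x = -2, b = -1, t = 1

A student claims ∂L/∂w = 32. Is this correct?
Correct

y = (3)(-2) + -1 = -7
∂L/∂y = 2(y - t) = 2(-7 - 1) = -16
∂y/∂w = x = -2
∂L/∂w = -16 × -2 = 32

Claimed value: 32
Correct: The correct gradient is 32.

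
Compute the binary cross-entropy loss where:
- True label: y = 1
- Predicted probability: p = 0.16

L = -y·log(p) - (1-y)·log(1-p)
L = 1.833

L = -1·log(0.16) - 0·log(0.84) = -log(0.16) = 1.833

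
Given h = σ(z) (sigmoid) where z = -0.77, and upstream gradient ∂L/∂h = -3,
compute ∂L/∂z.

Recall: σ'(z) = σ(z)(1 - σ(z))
∂L/∂z = -0.649

σ(-0.77) = 0.3165
σ'(-0.77) = σ(-0.77)(1 - σ(-0.77)) = 0.3165 × 0.6835 = 0.2163
∂L/∂z = ∂L/∂h · σ'(z) = -3 × 0.2163 = -0.649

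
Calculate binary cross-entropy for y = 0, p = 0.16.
L = 0.1744

L = -0·log(0.16) - 1·log(0.84) = -log(0.84) = 0.1744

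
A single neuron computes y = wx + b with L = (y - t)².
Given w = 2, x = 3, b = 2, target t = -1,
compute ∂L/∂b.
∂L/∂b = 18

y = wx + b = (2)(3) + 2 = 8
∂L/∂y = 2(y - t) = 2(8 - -1) = 18
∂y/∂b = 1
∂L/∂b = ∂L/∂y · ∂y/∂b = 18 × 1 = 18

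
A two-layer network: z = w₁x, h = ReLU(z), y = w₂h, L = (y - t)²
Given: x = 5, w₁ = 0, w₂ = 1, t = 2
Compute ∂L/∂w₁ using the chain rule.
∂L/∂w₁ = 0

Forward pass:
z = w₁x = 0×5 = 0
h = ReLU(0) = 0
y = w₂h = 1×0 = 0

Backward pass:
∂L/∂y = 2(y - t) = 2(0 - 2) = -4
∂y/∂h = w₂ = 1
∂h/∂z = 0 (ReLU derivative)
∂z/∂w₁ = x = 5

∂L/∂w₁ = -4 × 1 × 0 × 5 = 0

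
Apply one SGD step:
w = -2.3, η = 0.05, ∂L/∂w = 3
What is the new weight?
w_new = -2.45

w_new = w - η·∂L/∂w = -2.3 - 0.05×(3) = -2.3 - (0.15) = -2.45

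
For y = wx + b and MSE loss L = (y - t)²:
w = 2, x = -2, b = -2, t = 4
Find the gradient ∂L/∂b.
∂L/∂b = -20

y = wx + b = (2)(-2) + -2 = -6
∂L/∂y = 2(y - t) = 2(-6 - 4) = -20
∂y/∂b = 1
∂L/∂b = ∂L/∂y · ∂y/∂b = -20 × 1 = -20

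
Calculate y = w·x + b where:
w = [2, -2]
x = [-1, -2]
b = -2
y = 0

y = (2)(-1) + (-2)(-2) + -2 = 0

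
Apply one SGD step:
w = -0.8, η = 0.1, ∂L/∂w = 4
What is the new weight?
w_new = -1.2

w_new = w - η·∂L/∂w = -0.8 - 0.1×(4) = -0.8 - (0.4) = -1.2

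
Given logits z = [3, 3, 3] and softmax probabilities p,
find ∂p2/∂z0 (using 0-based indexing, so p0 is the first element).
∂p2/∂z0 = -0.1111

p = softmax(z) = [0.3333, 0.3333, 0.3333]
p2 = 0.3333, p0 = 0.3333

∂p2/∂z0 = -p2 × p0 = -0.3333 × 0.3333 = -0.1111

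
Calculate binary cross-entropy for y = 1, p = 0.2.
L = 1.609

L = -1·log(0.2) - 0·log(0.8) = -log(0.2) = 1.609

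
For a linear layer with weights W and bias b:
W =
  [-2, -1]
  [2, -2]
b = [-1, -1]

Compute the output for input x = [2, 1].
y = [-6, 1]

Wx = [-2×2 + -1×1, 2×2 + -2×1]
   = [-5, 2]
y = Wx + b = [-5 + -1, 2 + -1] = [-6, 1]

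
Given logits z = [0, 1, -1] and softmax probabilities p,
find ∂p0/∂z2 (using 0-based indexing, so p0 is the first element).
∂p0/∂z2 = -0.02203

p = softmax(z) = [0.2447, 0.6652, 0.09003]
p0 = 0.2447, p2 = 0.09003

∂p0/∂z2 = -p0 × p2 = -0.2447 × 0.09003 = -0.02203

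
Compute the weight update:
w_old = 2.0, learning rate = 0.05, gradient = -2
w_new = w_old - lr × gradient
w_new = 2.1

w_new = w - η·∂L/∂w = 2.0 - 0.05×(-2) = 2.0 - (-0.1) = 2.1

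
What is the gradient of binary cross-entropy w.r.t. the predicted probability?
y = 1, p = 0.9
∂L/∂p = -1.111

∂L/∂p = -y/p + (1-y)/(1-p) = -1/0.9 + 0 = -1.111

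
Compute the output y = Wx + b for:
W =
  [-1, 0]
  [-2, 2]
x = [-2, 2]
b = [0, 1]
y = [2, 9]

Wx = [-1×-2 + 0×2, -2×-2 + 2×2]
   = [2, 8]
y = Wx + b = [2 + 0, 8 + 1] = [2, 9]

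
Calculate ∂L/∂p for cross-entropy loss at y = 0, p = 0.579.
∂L/∂p = 2.375

∂L/∂p = -y/p + (1-y)/(1-p) = 0 + 1/0.421 = 2.375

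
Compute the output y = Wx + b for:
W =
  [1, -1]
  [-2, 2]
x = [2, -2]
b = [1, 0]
y = [5, -8]

Wx = [1×2 + -1×-2, -2×2 + 2×-2]
   = [4, -8]
y = Wx + b = [4 + 1, -8 + 0] = [5, -8]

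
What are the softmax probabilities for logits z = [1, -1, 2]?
p = [0.2595, 0.0351, 0.7054]

exp(z) = [2.718, 0.3679, 7.389]
Sum = 10.48
p = [0.2595, 0.0351, 0.7054]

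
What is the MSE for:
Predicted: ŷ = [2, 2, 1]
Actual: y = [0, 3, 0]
MSE = 2

MSE = (1/3)((2-0)² + (2-3)² + (1-0)²) = (1/3)(4 + 1 + 1) = 2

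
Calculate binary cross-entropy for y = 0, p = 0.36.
L = 0.4463

L = -0·log(0.36) - 1·log(0.64) = -log(0.64) = 0.4463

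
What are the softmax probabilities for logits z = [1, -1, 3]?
p = [0.1173, 0.0159, 0.8668]

exp(z) = [2.718, 0.3679, 20.09]
Sum = 23.17
p = [0.1173, 0.0159, 0.8668]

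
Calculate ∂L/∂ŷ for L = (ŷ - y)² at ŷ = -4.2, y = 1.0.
∂L/∂ŷ = -10.4

∂L/∂ŷ = 2(ŷ - y) = 2(-4.2 - 1.0) = 2(-5.2) = -10.4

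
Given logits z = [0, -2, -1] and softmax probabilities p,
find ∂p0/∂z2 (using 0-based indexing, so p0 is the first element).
∂p0/∂z2 = -0.1628

p = softmax(z) = [0.6652, 0.09003, 0.2447]
p0 = 0.6652, p2 = 0.2447

∂p0/∂z2 = -p0 × p2 = -0.6652 × 0.2447 = -0.1628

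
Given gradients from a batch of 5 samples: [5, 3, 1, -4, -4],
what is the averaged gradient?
Average gradient = 0.2

Average = (1/5)(5 + 3 + 1 + -4 + -4) = 1/5 = 0.2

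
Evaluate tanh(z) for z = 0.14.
0.1391

tanh(0.14) = (e^(0.14) - e^(-0.14))/(e^(0.14) + e^(-0.14)) = 0.1391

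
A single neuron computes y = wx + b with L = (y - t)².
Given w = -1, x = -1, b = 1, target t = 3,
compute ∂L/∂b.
∂L/∂b = -2

y = wx + b = (-1)(-1) + 1 = 2
∂L/∂y = 2(y - t) = 2(2 - 3) = -2
∂y/∂b = 1
∂L/∂b = ∂L/∂y · ∂y/∂b = -2 × 1 = -2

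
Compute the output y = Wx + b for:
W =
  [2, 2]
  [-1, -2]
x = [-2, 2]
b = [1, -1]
y = [1, -3]

Wx = [2×-2 + 2×2, -1×-2 + -2×2]
   = [0, -2]
y = Wx + b = [0 + 1, -2 + -1] = [1, -3]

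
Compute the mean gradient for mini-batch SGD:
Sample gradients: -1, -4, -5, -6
Average gradient = -4

Average = (1/4)(-1 + -4 + -5 + -6) = -16/4 = -4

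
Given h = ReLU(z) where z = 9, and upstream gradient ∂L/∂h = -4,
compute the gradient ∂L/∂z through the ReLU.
∂L/∂z = -4

h = ReLU(9) = 9
Since z > 0: ∂h/∂z = 1
∂L/∂z = ∂L/∂h · ∂h/∂z = -4 × 1 = -4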